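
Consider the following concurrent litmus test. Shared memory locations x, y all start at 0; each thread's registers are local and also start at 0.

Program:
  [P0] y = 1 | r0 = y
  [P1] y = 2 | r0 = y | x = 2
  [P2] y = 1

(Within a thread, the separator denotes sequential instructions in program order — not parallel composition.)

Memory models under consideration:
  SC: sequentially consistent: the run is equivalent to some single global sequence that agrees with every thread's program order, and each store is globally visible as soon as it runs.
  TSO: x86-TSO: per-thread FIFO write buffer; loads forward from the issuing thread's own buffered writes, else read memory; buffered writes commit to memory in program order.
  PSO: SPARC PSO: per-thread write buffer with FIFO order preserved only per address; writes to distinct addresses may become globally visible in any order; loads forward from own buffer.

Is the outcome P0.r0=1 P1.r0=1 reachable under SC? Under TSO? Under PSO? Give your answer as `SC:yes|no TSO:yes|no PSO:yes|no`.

SC:yes TSO:yes PSO:yes

outcome vector order: (P0.r0,P1.r0)
SC: 4 outcomes — {(1,1), (1,2), (2,1), (2,2)}
TSO: 4 outcomes — {(1,1), (1,2), (2,1), (2,2)}
PSO: 4 outcomes — {(1,1), (1,2), (2,1), (2,2)}
target (1,1) ∈ {SC,TSO,PSO}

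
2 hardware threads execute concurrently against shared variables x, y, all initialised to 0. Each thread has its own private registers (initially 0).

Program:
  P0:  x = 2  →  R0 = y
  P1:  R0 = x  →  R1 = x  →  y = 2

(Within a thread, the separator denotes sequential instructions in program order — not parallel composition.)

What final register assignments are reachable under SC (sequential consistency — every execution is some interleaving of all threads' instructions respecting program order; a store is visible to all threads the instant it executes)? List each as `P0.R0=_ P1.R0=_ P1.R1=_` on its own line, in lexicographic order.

P0.R0=0 P1.R0=0 P1.R1=0
P0.R0=0 P1.R0=0 P1.R1=2
P0.R0=0 P1.R0=2 P1.R1=2
P0.R0=2 P1.R0=0 P1.R1=0
P0.R0=2 P1.R0=0 P1.R1=2
P0.R0=2 P1.R0=2 P1.R1=2

outcome vector order: (P0.R0,P1.R0,P1.R1)
|SC outcomes| = 6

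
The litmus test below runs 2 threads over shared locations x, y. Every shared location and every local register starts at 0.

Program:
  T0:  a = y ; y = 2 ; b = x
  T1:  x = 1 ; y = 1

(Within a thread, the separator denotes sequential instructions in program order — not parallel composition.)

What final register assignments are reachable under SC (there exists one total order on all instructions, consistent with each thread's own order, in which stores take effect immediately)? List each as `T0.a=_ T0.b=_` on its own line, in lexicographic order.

outcome vector order: (T0.a,T0.b)
|SC outcomes| = 3

T0.a=0 T0.b=0
T0.a=0 T0.b=1
T0.a=1 T0.b=1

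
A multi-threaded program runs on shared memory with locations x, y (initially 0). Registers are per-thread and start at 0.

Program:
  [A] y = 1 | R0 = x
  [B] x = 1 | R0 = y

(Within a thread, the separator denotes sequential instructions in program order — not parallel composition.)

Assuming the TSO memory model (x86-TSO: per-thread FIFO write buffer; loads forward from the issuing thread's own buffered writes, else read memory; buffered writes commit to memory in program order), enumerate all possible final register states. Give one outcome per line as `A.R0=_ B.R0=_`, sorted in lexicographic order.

outcome vector order: (A.R0,B.R0)
|TSO outcomes| = 4

A.R0=0 B.R0=0
A.R0=0 B.R0=1
A.R0=1 B.R0=0
A.R0=1 B.R0=1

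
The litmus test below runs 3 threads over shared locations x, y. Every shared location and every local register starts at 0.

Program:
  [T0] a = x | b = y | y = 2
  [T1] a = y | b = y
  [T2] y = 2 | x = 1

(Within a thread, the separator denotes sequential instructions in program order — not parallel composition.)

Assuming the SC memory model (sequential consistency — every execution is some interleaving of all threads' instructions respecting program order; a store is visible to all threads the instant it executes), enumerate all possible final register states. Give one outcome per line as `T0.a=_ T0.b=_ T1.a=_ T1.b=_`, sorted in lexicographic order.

outcome vector order: (T0.a,T0.b,T1.a,T1.b)
|SC outcomes| = 9

T0.a=0 T0.b=0 T1.a=0 T1.b=0
T0.a=0 T0.b=0 T1.a=0 T1.b=2
T0.a=0 T0.b=0 T1.a=2 T1.b=2
T0.a=0 T0.b=2 T1.a=0 T1.b=0
T0.a=0 T0.b=2 T1.a=0 T1.b=2
T0.a=0 T0.b=2 T1.a=2 T1.b=2
T0.a=1 T0.b=2 T1.a=0 T1.b=0
T0.a=1 T0.b=2 T1.a=0 T1.b=2
T0.a=1 T0.b=2 T1.a=2 T1.b=2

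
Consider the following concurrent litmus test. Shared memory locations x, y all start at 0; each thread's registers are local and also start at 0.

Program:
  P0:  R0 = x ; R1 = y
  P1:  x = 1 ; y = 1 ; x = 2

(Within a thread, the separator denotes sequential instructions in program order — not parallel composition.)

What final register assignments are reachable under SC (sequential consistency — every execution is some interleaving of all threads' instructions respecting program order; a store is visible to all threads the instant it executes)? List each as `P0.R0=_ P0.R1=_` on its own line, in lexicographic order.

P0.R0=0 P0.R1=0
P0.R0=0 P0.R1=1
P0.R0=1 P0.R1=0
P0.R0=1 P0.R1=1
P0.R0=2 P0.R1=1

outcome vector order: (P0.R0,P0.R1)
|SC outcomes| = 5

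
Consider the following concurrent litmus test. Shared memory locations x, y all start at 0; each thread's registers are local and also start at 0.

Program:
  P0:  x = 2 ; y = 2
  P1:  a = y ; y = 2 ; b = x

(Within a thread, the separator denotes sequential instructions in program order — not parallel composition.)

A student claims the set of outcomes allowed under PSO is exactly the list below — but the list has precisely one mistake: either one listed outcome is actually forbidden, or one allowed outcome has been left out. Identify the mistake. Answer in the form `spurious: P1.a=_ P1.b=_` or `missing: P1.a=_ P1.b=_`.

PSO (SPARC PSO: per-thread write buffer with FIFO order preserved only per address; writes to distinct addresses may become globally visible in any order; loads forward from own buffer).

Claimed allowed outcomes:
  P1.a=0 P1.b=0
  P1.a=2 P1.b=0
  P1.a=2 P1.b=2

missing: P1.a=0 P1.b=2

outcome vector order: (P1.a,P1.b)
PSO: 4 outcomes — {(0,0); (0,2); (2,0); (2,2)}
PSO∖claimed = {(0,2)}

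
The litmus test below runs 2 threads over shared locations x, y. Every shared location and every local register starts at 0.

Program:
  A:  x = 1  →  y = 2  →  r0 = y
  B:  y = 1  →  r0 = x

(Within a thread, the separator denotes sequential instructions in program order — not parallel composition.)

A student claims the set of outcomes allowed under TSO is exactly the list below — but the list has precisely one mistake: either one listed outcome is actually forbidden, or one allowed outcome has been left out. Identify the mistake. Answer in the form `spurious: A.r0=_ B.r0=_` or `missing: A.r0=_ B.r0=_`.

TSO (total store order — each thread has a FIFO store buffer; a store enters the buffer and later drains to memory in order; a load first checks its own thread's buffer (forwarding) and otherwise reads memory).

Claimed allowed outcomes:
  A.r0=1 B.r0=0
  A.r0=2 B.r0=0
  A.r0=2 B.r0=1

missing: A.r0=1 B.r0=1

outcome vector order: (A.r0,B.r0)
TSO (4): (1,0) (1,1) (2,0) (2,1)
TSO∖claimed = {(1,1)}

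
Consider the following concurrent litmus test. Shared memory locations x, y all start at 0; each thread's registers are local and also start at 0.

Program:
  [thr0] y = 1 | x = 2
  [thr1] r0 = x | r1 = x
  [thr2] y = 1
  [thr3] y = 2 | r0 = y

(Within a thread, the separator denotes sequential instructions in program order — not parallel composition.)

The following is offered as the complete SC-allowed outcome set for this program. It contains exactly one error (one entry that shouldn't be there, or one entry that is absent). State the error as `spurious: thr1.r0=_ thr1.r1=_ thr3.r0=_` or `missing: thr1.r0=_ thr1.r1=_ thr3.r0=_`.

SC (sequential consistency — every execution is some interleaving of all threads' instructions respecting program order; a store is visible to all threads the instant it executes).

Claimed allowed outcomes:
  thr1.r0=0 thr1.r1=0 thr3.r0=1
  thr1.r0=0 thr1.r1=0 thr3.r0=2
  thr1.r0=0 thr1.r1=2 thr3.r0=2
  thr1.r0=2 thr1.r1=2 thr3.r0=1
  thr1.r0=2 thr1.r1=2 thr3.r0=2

outcome vector order: (thr1.r0,thr1.r1,thr3.r0)
[SC] allowed = {(0,0,1), (0,0,2), (0,2,1), (0,2,2), (2,2,1), (2,2,2)}
SC∖claimed = {(0,2,1)}

missing: thr1.r0=0 thr1.r1=2 thr3.r0=1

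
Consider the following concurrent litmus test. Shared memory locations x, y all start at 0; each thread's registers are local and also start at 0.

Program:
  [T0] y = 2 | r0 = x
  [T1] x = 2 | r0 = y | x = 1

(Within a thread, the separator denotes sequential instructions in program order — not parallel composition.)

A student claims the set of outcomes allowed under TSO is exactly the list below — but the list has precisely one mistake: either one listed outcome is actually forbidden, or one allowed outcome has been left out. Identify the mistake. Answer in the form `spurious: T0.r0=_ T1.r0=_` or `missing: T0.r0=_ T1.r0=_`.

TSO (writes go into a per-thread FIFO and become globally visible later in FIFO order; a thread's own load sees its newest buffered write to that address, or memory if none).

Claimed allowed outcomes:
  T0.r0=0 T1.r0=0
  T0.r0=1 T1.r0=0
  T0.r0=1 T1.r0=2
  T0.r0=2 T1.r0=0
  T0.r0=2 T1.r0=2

outcome vector order: (T0.r0,T1.r0)
under TSO → 00 02 10 12 20 22
TSO∖claimed = {02}

missing: T0.r0=0 T1.r0=2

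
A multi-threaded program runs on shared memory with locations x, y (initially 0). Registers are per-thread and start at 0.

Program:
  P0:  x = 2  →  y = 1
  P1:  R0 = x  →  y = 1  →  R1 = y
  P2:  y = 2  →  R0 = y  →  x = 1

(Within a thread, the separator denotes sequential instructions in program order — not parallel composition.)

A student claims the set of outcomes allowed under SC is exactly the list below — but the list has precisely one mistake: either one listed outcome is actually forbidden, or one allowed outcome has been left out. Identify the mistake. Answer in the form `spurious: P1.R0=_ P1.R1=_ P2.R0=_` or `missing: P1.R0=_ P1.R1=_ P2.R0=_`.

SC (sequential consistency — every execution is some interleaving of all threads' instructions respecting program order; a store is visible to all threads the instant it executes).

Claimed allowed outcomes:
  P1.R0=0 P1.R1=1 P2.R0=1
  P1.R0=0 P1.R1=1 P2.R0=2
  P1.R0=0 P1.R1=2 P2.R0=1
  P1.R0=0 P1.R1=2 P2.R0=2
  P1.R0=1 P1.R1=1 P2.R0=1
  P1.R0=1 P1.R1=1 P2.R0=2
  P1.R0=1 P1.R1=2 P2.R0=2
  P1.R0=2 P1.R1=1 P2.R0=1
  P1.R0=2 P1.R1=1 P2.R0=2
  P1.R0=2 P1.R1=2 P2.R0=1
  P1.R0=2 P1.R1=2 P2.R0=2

outcome vector order: (P1.R0,P1.R1,P2.R0)
under SC → <0 1 1>; <0 1 2>; <0 2 1>; <0 2 2>; <1 1 1>; <1 1 2>; <2 1 1>; <2 1 2>; <2 2 1>; <2 2 2>
claimed∖SC = {<1 2 2>}

spurious: P1.R0=1 P1.R1=2 P2.R0=2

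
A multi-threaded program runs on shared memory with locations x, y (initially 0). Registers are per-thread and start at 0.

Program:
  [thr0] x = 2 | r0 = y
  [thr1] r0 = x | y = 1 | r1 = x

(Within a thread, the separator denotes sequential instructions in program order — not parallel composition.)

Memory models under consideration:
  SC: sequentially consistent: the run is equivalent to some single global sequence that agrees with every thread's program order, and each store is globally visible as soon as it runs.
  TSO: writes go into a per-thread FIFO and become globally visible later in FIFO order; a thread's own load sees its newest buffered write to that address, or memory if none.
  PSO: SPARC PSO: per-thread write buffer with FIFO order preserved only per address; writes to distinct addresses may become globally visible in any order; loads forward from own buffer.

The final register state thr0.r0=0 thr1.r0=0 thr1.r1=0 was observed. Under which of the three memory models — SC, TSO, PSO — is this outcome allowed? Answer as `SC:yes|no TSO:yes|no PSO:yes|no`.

outcome vector order: (thr0.r0,thr1.r0,thr1.r1)
[SC] allowed = {(0,0,2); (0,2,2); (1,0,0); (1,0,2); (1,2,2)}
[TSO] allowed = {(0,0,0); (0,0,2); (0,2,2); (1,0,0); (1,0,2); (1,2,2)}
[PSO] allowed = {(0,0,0); (0,0,2); (0,2,2); (1,0,0); (1,0,2); (1,2,2)}
target (0,0,0) ∈ {TSO,PSO}

SC:no TSO:yes PSO:yes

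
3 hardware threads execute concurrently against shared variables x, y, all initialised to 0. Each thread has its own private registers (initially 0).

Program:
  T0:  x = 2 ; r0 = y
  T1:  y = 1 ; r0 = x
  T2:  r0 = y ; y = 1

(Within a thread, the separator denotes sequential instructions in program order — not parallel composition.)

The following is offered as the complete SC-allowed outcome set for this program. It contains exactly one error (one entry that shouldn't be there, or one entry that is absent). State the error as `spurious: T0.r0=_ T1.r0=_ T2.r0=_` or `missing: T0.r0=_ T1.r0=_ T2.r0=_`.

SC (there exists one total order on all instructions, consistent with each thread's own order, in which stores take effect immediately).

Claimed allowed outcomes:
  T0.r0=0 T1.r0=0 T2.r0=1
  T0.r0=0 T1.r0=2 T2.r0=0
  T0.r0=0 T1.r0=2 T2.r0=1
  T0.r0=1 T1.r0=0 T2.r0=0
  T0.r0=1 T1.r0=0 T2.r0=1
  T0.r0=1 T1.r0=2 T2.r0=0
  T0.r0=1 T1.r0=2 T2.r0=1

outcome vector order: (T0.r0,T1.r0,T2.r0)
[SC] allowed = {(0,2,0), (0,2,1), (1,0,0), (1,0,1), (1,2,0), (1,2,1)}
claimed∖SC = {(0,0,1)}

spurious: T0.r0=0 T1.r0=0 T2.r0=1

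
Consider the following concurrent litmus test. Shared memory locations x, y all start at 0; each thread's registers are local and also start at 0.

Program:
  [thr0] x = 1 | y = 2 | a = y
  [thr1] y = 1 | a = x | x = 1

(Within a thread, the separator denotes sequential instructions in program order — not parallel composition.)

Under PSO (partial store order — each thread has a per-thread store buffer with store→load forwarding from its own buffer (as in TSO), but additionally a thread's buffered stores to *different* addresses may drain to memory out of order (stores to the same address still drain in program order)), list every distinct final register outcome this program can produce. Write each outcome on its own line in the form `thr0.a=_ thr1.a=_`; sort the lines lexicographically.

outcome vector order: (thr0.a,thr1.a)
|PSO outcomes| = 4

thr0.a=1 thr1.a=0
thr0.a=1 thr1.a=1
thr0.a=2 thr1.a=0
thr0.a=2 thr1.a=1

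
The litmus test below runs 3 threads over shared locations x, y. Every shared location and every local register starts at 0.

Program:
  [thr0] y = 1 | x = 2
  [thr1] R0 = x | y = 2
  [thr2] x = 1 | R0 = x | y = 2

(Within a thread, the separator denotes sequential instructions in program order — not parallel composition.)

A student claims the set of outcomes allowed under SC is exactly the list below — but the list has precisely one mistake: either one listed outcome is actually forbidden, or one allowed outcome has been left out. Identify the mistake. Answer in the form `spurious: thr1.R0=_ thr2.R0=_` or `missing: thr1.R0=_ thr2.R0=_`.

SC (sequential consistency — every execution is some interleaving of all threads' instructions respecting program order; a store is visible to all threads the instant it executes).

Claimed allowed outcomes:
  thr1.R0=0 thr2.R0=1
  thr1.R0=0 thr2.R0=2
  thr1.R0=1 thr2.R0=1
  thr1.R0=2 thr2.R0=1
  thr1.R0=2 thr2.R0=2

outcome vector order: (thr1.R0,thr2.R0)
SC (6): 0/1 0/2 1/1 1/2 2/1 2/2
SC∖claimed = {1/2}

missing: thr1.R0=1 thr2.R0=2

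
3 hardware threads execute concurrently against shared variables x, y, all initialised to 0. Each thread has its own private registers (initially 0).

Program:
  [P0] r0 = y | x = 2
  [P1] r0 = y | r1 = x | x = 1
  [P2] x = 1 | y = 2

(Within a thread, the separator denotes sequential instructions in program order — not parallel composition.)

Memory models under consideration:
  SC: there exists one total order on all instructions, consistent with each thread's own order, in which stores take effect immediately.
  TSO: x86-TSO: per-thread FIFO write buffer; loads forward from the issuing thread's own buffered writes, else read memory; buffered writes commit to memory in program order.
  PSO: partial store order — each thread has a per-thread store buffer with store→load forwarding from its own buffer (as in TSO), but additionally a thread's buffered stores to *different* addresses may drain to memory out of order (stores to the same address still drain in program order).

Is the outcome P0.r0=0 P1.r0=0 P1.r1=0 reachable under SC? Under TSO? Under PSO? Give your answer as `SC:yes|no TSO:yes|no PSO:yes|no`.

SC:yes TSO:yes PSO:yes

outcome vector order: (P0.r0,P1.r0,P1.r1)
SC (10): (0,0,0) (0,0,1) (0,0,2) (0,2,1) (0,2,2) (2,0,0) (2,0,1) (2,0,2) (2,2,1) (2,2,2)
TSO (10): (0,0,0) (0,0,1) (0,0,2) (0,2,1) (0,2,2) (2,0,0) (2,0,1) (2,0,2) (2,2,1) (2,2,2)
PSO (12): (0,0,0) (0,0,1) (0,0,2) (0,2,0) (0,2,1) (0,2,2) (2,0,0) (2,0,1) (2,0,2) (2,2,0) (2,2,1) (2,2,2)
target (0,0,0) ∈ {SC,TSO,PSO}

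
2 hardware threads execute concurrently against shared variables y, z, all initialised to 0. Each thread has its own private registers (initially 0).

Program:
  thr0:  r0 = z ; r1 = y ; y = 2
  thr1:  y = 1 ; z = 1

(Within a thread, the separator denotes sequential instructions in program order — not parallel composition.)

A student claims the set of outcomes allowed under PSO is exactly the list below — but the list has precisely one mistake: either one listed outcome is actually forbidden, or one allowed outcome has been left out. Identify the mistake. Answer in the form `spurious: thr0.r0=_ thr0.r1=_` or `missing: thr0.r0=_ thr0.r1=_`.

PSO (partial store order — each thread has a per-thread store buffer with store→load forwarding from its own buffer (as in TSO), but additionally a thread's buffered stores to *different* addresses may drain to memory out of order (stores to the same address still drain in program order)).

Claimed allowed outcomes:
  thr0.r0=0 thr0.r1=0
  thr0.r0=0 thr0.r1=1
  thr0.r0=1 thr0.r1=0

missing: thr0.r0=1 thr0.r1=1

outcome vector order: (thr0.r0,thr0.r1)
PSO: 4 outcomes — {<0 0>, <0 1>, <1 0>, <1 1>}
PSO∖claimed = {<1 1>}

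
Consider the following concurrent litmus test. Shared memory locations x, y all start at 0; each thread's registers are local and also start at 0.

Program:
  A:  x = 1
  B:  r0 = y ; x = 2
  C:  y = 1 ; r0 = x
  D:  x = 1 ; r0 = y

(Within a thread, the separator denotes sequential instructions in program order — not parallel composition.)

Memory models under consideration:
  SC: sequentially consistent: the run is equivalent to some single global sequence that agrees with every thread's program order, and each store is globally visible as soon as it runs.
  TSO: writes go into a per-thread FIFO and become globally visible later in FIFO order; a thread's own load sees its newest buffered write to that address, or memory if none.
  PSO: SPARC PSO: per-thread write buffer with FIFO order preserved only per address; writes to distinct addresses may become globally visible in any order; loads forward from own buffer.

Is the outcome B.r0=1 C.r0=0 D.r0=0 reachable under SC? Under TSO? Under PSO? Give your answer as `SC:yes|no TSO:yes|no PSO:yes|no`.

outcome vector order: (B.r0,C.r0,D.r0)
SC (10): (0,0,1) (0,1,0) (0,1,1) (0,2,0) (0,2,1) (1,0,1) (1,1,0) (1,1,1) (1,2,0) (1,2,1)
TSO (12): (0,0,0) (0,0,1) (0,1,0) (0,1,1) (0,2,0) (0,2,1) (1,0,0) (1,0,1) (1,1,0) (1,1,1) (1,2,0) (1,2,1)
PSO (12): (0,0,0) (0,0,1) (0,1,0) (0,1,1) (0,2,0) (0,2,1) (1,0,0) (1,0,1) (1,1,0) (1,1,1) (1,2,0) (1,2,1)
target (1,0,0) ∈ {TSO,PSO}

SC:no TSO:yes PSO:yes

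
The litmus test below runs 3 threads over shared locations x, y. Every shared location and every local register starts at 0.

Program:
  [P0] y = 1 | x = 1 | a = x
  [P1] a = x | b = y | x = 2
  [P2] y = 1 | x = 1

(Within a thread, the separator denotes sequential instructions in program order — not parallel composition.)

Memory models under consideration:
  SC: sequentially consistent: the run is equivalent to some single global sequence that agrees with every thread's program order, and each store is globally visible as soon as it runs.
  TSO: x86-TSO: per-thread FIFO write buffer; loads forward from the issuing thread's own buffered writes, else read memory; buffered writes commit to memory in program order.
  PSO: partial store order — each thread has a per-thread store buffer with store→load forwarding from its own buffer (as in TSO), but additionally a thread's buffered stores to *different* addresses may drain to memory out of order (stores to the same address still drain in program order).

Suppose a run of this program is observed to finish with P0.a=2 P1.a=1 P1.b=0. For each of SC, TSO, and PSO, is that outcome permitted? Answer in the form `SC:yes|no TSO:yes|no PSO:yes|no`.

outcome vector order: (P0.a,P1.a,P1.b)
under SC → 100 101 111 200 201 211
under TSO → 100 101 111 200 201 211
under PSO → 100 101 110 111 200 201 210 211
target 210 ∈ {PSO}

SC:no TSO:no PSO:yes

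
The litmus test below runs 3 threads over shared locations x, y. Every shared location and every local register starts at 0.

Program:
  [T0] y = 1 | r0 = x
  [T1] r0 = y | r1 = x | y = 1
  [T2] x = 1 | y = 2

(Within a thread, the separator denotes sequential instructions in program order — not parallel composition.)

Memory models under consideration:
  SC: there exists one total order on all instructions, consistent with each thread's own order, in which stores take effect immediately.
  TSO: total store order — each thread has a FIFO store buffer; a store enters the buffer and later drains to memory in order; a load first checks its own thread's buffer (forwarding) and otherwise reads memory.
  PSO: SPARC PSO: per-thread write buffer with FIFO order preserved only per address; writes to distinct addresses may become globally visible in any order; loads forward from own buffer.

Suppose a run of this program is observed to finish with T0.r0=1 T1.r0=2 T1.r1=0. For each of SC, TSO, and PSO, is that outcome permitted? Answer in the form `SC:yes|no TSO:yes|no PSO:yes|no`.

SC:no TSO:no PSO:yes

outcome vector order: (T0.r0,T1.r0,T1.r1)
SC (10): (0,0,0) (0,0,1) (0,1,0) (0,1,1) (0,2,1) (1,0,0) (1,0,1) (1,1,0) (1,1,1) (1,2,1)
TSO (10): (0,0,0) (0,0,1) (0,1,0) (0,1,1) (0,2,1) (1,0,0) (1,0,1) (1,1,0) (1,1,1) (1,2,1)
PSO (12): (0,0,0) (0,0,1) (0,1,0) (0,1,1) (0,2,0) (0,2,1) (1,0,0) (1,0,1) (1,1,0) (1,1,1) (1,2,0) (1,2,1)
target (1,2,0) ∈ {PSO}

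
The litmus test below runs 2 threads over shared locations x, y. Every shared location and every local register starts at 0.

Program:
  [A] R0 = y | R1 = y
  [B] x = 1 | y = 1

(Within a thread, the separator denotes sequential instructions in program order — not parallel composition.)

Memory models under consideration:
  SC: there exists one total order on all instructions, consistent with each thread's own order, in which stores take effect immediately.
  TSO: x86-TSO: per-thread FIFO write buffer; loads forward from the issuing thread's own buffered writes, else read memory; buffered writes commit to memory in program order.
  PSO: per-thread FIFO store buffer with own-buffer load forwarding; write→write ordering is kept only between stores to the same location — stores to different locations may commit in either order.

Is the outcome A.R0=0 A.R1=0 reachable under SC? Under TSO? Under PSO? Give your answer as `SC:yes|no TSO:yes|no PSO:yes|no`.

SC:yes TSO:yes PSO:yes

outcome vector order: (A.R0,A.R1)
[SC] allowed = {00; 01; 11}
[TSO] allowed = {00; 01; 11}
[PSO] allowed = {00; 01; 11}
target 00 ∈ {SC,TSO,PSO}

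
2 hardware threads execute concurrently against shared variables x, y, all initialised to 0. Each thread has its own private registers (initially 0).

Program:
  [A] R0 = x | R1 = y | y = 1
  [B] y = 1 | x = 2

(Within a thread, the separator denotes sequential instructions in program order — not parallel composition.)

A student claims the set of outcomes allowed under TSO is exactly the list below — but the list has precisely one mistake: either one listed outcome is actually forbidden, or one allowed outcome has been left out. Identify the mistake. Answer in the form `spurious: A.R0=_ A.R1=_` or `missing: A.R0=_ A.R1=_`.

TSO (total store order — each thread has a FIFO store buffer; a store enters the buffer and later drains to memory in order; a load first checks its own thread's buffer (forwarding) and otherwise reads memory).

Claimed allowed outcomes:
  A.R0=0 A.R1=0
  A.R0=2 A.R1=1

outcome vector order: (A.R0,A.R1)
[TSO] allowed = {<0 0> <0 1> <2 1>}
TSO∖claimed = {<0 1>}

missing: A.R0=0 A.R1=1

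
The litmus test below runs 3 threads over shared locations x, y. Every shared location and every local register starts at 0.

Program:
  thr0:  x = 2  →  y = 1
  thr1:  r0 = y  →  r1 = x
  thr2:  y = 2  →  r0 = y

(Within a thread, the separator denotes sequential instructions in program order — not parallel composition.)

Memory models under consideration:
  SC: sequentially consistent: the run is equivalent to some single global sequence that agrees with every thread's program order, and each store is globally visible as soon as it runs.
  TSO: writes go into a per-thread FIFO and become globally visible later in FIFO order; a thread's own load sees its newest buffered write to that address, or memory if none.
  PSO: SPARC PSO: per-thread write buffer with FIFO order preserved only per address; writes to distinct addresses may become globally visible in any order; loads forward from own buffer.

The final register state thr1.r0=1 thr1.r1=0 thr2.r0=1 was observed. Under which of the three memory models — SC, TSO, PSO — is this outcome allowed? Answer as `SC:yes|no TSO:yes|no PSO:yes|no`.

SC:no TSO:no PSO:yes

outcome vector order: (thr1.r0,thr1.r1,thr2.r0)
[SC] allowed = {<0 0 1>; <0 0 2>; <0 2 1>; <0 2 2>; <1 2 1>; <1 2 2>; <2 0 1>; <2 0 2>; <2 2 1>; <2 2 2>}
[TSO] allowed = {<0 0 1>; <0 0 2>; <0 2 1>; <0 2 2>; <1 2 1>; <1 2 2>; <2 0 1>; <2 0 2>; <2 2 1>; <2 2 2>}
[PSO] allowed = {<0 0 1>; <0 0 2>; <0 2 1>; <0 2 2>; <1 0 1>; <1 0 2>; <1 2 1>; <1 2 2>; <2 0 1>; <2 0 2>; <2 2 1>; <2 2 2>}
target <1 0 1> ∈ {PSO}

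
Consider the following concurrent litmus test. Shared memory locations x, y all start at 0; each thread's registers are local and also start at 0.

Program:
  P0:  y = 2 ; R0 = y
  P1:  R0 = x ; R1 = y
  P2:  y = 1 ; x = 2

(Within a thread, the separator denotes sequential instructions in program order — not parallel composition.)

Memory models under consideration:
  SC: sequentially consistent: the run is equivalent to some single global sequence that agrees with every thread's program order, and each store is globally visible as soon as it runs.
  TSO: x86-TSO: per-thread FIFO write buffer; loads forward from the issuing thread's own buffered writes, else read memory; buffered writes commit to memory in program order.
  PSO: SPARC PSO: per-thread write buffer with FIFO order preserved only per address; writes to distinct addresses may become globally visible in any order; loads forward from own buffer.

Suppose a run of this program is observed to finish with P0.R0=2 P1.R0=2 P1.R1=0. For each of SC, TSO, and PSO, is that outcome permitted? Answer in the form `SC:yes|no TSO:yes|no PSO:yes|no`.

outcome vector order: (P0.R0,P1.R0,P1.R1)
SC: 9 outcomes — {(1,0,0) (1,0,1) (1,0,2) (1,2,1) (2,0,0) (2,0,1) (2,0,2) (2,2,1) (2,2,2)}
TSO: 9 outcomes — {(1,0,0) (1,0,1) (1,0,2) (1,2,1) (2,0,0) (2,0,1) (2,0,2) (2,2,1) (2,2,2)}
PSO: 12 outcomes — {(1,0,0) (1,0,1) (1,0,2) (1,2,0) (1,2,1) (1,2,2) (2,0,0) (2,0,1) (2,0,2) (2,2,0) (2,2,1) (2,2,2)}
target (2,2,0) ∈ {PSO}

SC:no TSO:no PSO:yes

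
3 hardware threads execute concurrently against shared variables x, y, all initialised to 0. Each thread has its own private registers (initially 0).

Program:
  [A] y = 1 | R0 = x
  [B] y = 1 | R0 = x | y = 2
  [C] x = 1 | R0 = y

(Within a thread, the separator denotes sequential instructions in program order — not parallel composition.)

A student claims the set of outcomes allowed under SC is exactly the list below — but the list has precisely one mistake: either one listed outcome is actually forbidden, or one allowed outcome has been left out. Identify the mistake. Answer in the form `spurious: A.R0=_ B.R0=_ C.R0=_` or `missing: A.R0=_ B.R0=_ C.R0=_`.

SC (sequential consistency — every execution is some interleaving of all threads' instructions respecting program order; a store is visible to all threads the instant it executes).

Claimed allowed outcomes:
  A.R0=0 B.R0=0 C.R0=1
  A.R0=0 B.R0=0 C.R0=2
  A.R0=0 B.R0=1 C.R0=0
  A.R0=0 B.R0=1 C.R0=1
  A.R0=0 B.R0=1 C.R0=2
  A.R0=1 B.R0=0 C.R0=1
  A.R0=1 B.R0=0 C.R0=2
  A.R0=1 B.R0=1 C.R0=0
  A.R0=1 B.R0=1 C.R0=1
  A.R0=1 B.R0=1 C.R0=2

spurious: A.R0=0 B.R0=1 C.R0=0

outcome vector order: (A.R0,B.R0,C.R0)
under SC → (0,0,1); (0,0,2); (0,1,1); (0,1,2); (1,0,1); (1,0,2); (1,1,0); (1,1,1); (1,1,2)
claimed∖SC = {(0,1,0)}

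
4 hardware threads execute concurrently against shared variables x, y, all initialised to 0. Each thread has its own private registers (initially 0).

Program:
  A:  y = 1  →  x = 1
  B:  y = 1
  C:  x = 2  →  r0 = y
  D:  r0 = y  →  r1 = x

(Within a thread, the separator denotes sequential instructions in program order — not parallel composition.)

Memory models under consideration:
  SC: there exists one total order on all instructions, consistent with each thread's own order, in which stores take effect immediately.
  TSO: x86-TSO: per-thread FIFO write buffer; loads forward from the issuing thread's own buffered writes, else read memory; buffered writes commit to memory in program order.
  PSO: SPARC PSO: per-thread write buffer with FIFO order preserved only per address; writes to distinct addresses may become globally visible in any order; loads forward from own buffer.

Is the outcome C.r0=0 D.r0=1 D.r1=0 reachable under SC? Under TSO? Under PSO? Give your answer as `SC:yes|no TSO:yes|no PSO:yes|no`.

SC:no TSO:yes PSO:yes

outcome vector order: (C.r0,D.r0,D.r1)
under SC → 0/0/0, 0/0/1, 0/0/2, 0/1/1, 0/1/2, 1/0/0, 1/0/1, 1/0/2, 1/1/0, 1/1/1, 1/1/2
under TSO → 0/0/0, 0/0/1, 0/0/2, 0/1/0, 0/1/1, 0/1/2, 1/0/0, 1/0/1, 1/0/2, 1/1/0, 1/1/1, 1/1/2
under PSO → 0/0/0, 0/0/1, 0/0/2, 0/1/0, 0/1/1, 0/1/2, 1/0/0, 1/0/1, 1/0/2, 1/1/0, 1/1/1, 1/1/2
target 0/1/0 ∈ {TSO,PSO}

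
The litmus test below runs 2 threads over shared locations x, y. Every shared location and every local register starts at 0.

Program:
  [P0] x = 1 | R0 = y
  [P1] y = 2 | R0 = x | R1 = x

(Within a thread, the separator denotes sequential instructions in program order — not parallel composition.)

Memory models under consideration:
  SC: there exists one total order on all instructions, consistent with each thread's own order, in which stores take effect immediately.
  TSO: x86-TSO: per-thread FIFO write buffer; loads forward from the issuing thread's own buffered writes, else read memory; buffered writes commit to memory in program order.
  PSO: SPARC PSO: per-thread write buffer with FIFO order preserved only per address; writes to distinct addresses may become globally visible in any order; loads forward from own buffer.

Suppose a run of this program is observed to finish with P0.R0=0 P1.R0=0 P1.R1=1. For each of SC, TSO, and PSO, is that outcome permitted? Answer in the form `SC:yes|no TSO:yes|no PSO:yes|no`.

outcome vector order: (P0.R0,P1.R0,P1.R1)
SC: 4 outcomes — {(0,1,1); (2,0,0); (2,0,1); (2,1,1)}
TSO: 6 outcomes — {(0,0,0); (0,0,1); (0,1,1); (2,0,0); (2,0,1); (2,1,1)}
PSO: 6 outcomes — {(0,0,0); (0,0,1); (0,1,1); (2,0,0); (2,0,1); (2,1,1)}
target (0,0,1) ∈ {TSO,PSO}

SC:no TSO:yes PSO:yes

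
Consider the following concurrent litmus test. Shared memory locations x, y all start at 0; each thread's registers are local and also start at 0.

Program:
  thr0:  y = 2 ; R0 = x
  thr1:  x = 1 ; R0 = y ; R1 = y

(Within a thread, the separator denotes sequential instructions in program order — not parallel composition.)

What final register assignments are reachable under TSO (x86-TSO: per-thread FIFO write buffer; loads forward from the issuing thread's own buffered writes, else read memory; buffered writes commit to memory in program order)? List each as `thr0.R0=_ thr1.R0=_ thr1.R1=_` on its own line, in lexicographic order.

outcome vector order: (thr0.R0,thr1.R0,thr1.R1)
|TSO outcomes| = 6

thr0.R0=0 thr1.R0=0 thr1.R1=0
thr0.R0=0 thr1.R0=0 thr1.R1=2
thr0.R0=0 thr1.R0=2 thr1.R1=2
thr0.R0=1 thr1.R0=0 thr1.R1=0
thr0.R0=1 thr1.R0=0 thr1.R1=2
thr0.R0=1 thr1.R0=2 thr1.R1=2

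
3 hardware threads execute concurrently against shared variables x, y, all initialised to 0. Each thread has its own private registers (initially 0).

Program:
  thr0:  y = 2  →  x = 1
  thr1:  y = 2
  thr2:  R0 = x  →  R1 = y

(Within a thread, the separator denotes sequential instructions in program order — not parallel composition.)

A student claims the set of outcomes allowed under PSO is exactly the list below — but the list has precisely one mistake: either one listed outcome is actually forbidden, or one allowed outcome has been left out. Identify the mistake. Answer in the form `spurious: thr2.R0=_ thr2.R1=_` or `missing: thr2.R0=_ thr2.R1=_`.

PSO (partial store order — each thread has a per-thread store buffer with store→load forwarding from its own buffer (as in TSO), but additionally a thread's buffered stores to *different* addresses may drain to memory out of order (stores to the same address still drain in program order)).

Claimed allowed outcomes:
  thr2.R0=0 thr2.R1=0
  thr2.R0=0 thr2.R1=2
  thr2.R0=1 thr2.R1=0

outcome vector order: (thr2.R0,thr2.R1)
PSO (4): 0/0; 0/2; 1/0; 1/2
PSO∖claimed = {1/2}

missing: thr2.R0=1 thr2.R1=2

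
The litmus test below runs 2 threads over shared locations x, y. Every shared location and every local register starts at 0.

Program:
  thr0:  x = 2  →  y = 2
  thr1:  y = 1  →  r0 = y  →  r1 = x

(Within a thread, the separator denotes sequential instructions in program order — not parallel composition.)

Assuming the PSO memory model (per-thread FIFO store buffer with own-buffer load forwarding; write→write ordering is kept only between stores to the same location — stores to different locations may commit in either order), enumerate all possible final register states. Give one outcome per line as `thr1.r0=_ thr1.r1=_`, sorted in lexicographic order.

thr1.r0=1 thr1.r1=0
thr1.r0=1 thr1.r1=2
thr1.r0=2 thr1.r1=0
thr1.r0=2 thr1.r1=2

outcome vector order: (thr1.r0,thr1.r1)
|PSO outcomes| = 4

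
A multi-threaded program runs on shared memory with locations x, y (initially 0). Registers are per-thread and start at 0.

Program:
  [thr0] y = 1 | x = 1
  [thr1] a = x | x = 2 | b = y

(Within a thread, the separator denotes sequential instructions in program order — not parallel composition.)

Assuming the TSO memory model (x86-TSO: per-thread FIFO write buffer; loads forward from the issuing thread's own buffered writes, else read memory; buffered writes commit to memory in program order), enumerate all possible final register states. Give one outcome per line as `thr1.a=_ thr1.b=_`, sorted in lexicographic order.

thr1.a=0 thr1.b=0
thr1.a=0 thr1.b=1
thr1.a=1 thr1.b=1

outcome vector order: (thr1.a,thr1.b)
|TSO outcomes| = 3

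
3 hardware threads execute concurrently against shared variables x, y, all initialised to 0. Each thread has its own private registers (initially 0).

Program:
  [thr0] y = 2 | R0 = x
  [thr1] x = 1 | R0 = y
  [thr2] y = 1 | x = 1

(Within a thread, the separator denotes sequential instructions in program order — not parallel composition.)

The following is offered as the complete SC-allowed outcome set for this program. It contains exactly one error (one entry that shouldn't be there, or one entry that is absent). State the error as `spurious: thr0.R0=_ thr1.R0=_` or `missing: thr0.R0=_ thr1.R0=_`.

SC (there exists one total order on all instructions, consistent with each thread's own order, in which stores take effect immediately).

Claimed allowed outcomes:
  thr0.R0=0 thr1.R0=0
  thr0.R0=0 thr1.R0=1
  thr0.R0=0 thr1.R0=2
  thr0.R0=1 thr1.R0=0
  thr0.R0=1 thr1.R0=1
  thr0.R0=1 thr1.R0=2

spurious: thr0.R0=0 thr1.R0=0

outcome vector order: (thr0.R0,thr1.R0)
SC (5): 01 02 10 11 12
claimed∖SC = {00}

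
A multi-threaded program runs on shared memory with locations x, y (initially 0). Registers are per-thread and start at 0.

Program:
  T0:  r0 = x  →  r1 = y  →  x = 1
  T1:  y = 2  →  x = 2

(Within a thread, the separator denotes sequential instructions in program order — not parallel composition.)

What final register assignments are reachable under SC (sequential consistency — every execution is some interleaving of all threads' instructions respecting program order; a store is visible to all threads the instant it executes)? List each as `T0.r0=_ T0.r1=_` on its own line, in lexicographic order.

T0.r0=0 T0.r1=0
T0.r0=0 T0.r1=2
T0.r0=2 T0.r1=2

outcome vector order: (T0.r0,T0.r1)
|SC outcomes| = 3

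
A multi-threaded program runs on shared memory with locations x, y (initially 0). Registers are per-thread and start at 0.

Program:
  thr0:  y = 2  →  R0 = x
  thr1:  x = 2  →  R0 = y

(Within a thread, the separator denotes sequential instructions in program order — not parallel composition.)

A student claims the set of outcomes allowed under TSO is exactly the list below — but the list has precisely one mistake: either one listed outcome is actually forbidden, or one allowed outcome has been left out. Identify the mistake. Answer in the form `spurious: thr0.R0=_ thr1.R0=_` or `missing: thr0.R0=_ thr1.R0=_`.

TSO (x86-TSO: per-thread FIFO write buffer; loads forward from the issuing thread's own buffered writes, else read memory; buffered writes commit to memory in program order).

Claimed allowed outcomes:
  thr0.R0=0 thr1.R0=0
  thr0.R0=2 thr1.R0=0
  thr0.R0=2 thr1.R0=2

missing: thr0.R0=0 thr1.R0=2

outcome vector order: (thr0.R0,thr1.R0)
under TSO → 00 02 20 22
TSO∖claimed = {02}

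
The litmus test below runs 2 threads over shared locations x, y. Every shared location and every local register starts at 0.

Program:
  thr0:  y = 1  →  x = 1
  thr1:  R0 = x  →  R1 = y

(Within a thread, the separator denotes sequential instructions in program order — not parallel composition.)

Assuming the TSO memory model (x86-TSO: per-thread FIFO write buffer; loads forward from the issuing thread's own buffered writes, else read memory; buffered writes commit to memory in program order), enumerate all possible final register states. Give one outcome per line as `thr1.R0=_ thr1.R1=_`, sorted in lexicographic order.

thr1.R0=0 thr1.R1=0
thr1.R0=0 thr1.R1=1
thr1.R0=1 thr1.R1=1

outcome vector order: (thr1.R0,thr1.R1)
|TSO outcomes| = 3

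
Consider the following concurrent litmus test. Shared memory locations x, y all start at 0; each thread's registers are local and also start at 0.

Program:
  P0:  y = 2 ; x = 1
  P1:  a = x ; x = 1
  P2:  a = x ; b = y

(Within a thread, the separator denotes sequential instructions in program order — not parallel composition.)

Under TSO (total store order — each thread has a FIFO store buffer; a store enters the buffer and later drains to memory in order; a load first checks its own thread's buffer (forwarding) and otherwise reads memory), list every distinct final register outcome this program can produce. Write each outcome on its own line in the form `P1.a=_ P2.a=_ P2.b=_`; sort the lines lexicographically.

outcome vector order: (P1.a,P2.a,P2.b)
|TSO outcomes| = 7

P1.a=0 P2.a=0 P2.b=0
P1.a=0 P2.a=0 P2.b=2
P1.a=0 P2.a=1 P2.b=0
P1.a=0 P2.a=1 P2.b=2
P1.a=1 P2.a=0 P2.b=0
P1.a=1 P2.a=0 P2.b=2
P1.a=1 P2.a=1 P2.b=2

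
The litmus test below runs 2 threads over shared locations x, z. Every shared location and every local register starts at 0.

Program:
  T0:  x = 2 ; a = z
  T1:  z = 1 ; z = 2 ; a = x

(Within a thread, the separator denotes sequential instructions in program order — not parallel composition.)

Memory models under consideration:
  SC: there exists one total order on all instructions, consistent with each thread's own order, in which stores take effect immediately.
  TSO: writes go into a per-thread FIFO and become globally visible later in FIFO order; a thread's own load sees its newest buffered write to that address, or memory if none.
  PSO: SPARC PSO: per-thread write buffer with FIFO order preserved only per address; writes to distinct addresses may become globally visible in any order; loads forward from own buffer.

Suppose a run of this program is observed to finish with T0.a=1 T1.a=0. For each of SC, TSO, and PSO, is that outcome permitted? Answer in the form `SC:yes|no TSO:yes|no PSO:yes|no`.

outcome vector order: (T0.a,T1.a)
SC: 4 outcomes — {02 12 20 22}
TSO: 6 outcomes — {00 02 10 12 20 22}
PSO: 6 outcomes — {00 02 10 12 20 22}
target 10 ∈ {TSO,PSO}

SC:no TSO:yes PSO:yes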